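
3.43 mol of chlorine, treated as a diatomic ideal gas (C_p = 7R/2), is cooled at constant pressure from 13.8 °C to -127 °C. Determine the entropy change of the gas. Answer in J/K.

ΔS = -67.3 J/K

In kelvin: T₁ = 286.95 K, T₂ = 146.15 K. At constant pressure, ΔS = nC_p ln(T₂/T₁) with C_p = 7R/2 = 29.1 J mol⁻¹ K⁻¹.
ΔS = 3.43 × 29.1 × ln(146.15/286.95) = -67.3 J/K.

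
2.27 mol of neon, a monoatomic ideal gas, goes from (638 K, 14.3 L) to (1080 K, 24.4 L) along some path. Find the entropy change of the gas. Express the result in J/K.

Entropy is a state function: ΔS = nC_V ln(T₂/T₁) + nR ln(V₂/V₁), with C_V = 3R/2 = 12.47 J mol⁻¹ K⁻¹ for a monoatomic ideal gas.
ΔS = 2.27 × [12.47 × ln(1080/638) + 8.314 × ln(24.4/14.3)] = 25 J/K.

ΔS = 25 J/K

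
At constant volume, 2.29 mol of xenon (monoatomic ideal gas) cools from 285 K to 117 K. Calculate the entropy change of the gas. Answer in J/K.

At constant volume, ΔS = nC_V ln(T₂/T₁) with C_V = 3R/2 = 12.47 J mol⁻¹ K⁻¹.
ΔS = 2.29 × 12.47 × ln(117/285) = -25.4 J/K.

ΔS = -25.4 J/K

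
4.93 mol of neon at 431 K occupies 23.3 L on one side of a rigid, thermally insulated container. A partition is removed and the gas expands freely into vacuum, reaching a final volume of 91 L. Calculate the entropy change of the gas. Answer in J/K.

ΔS_gas = 55.8 J/K

No heat is exchanged and no work is done, so the ideal-gas temperature stays constant.
Entropy is a state function; using a reversible isothermal path, ΔS_gas = nR ln(V₂/V₁) = 4.93 × 8.314 × ln(91/23.3) = 55.8 J/K.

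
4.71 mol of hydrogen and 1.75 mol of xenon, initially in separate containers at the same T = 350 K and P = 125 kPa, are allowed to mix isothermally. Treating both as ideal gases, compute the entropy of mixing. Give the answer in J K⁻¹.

Mole fractions: x_A = 4.71/6.46 = 0.729, x_B = 0.271.
ΔS_mix = −R(n_A ln x_A + n_B ln x_B) = −8.314 × (4.71 ln 0.729 + 1.75 ln 0.271) = 31.4 J/K.

ΔS_mix = 31.4 J/K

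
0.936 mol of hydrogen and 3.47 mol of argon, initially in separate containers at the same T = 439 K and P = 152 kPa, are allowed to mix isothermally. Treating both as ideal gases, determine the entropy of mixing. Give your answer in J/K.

Mole fractions: x_A = 0.936/4.41 = 0.212, x_B = 0.788.
ΔS_mix = −R(n_A ln x_A + n_B ln x_B) = −8.314 × (0.936 ln 0.212 + 3.47 ln 0.788) = 18.9 J/K.

ΔS_mix = 18.9 J/K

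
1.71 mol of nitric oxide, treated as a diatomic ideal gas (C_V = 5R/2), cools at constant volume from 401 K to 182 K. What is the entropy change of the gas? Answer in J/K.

At constant volume, ΔS = nC_V ln(T₂/T₁) with C_V = 5R/2 = 20.79 J mol⁻¹ K⁻¹.
ΔS = 1.71 × 20.79 × ln(182/401) = -28.1 J/K.

ΔS = -28.1 J/K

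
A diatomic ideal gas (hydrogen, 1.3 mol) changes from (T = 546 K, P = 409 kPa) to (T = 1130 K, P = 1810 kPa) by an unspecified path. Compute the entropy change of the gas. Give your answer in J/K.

ΔS = nC_p ln(T₂/T₁) − nR ln(P₂/P₁), with C_p = 7R/2 = 29.1 J mol⁻¹ K⁻¹ for a diatomic ideal gas.
ΔS = 1.3 × [29.1 × ln(1130/546) − 8.314 × ln(1810/409)] = 11.4 J/K.

ΔS = 11.4 J/K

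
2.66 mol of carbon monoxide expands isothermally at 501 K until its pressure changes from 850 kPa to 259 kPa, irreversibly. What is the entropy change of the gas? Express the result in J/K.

ΔS_gas = 26.3 J/K

Entropy is a state function, so ΔS_gas depends only on the end states.
For an isothermal ideal gas ΔS_gas = nR ln(P₁/P₂) = 2.66 × 8.314 × ln(850/259) = 26.3 J/K.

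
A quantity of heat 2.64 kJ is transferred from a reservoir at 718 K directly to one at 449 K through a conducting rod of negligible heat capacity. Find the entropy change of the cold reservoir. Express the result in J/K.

ΔS_cold = 5.88 J/K

The cold reservoir gains heat Q, so ΔS_cold = +Q/T_C = 2640/449 = 5.88 J/K.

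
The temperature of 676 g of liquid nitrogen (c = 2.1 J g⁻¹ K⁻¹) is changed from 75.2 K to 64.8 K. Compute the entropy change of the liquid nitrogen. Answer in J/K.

ΔS = -211 J/K

ΔS = ∫dQ_rev/T = m c ln(T₂/T₁) = 676 × 2.1 × ln(64.8/75.2) = -211 J/K.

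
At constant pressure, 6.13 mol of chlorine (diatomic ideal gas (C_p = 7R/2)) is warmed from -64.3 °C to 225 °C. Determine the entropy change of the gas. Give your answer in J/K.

ΔS = 155 J/K

In kelvin: T₁ = 208.85 K, T₂ = 498.15 K. At constant pressure, ΔS = nC_p ln(T₂/T₁) with C_p = 7R/2 = 29.1 J mol⁻¹ K⁻¹.
ΔS = 6.13 × 29.1 × ln(498.15/208.85) = 155 J/K.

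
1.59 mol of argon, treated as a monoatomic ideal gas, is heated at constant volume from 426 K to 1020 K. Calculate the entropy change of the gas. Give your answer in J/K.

At constant volume, ΔS = nC_V ln(T₂/T₁) with C_V = 3R/2 = 12.47 J mol⁻¹ K⁻¹.
ΔS = 1.59 × 12.47 × ln(1020/426) = 17.3 J/K.

ΔS = 17.3 J/K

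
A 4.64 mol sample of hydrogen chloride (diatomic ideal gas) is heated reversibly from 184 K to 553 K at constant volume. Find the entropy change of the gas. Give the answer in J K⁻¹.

ΔS = 106 J/K

At constant volume, ΔS = nC_V ln(T₂/T₁) with C_V = 5R/2 = 20.79 J mol⁻¹ K⁻¹.
ΔS = 4.64 × 20.79 × ln(553/184) = 106 J/K.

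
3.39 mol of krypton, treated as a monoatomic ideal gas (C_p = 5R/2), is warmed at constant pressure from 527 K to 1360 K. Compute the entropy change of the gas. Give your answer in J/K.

At constant pressure, ΔS = nC_p ln(T₂/T₁) with C_p = 5R/2 = 20.79 J mol⁻¹ K⁻¹.
ΔS = 3.39 × 20.79 × ln(1360/527) = 66.8 J/K.

ΔS = 66.8 J/K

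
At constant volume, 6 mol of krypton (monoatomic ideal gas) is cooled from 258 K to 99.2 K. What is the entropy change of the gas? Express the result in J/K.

ΔS = -71.5 J/K

At constant volume, ΔS = nC_V ln(T₂/T₁) with C_V = 3R/2 = 12.47 J mol⁻¹ K⁻¹.
ΔS = 6 × 12.47 × ln(99.2/258) = -71.5 J/K.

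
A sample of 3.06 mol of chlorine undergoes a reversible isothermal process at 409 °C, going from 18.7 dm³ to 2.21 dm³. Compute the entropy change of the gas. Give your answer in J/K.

For an isothermal ideal gas ΔS_gas = nR ln(V₂/V₁) = 3.06 × 8.314 × ln(2.21/18.7) = -54.3 J/K.

ΔS_gas = -54.3 J/K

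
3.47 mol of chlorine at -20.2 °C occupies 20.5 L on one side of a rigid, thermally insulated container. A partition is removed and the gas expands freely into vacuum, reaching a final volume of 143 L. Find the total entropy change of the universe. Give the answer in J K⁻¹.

For an ideal gas in free expansion Q = 0 and W = 0, so T is unchanged.
Entropy is a state function; using a reversible isothermal path, ΔS_gas = nR ln(V₂/V₁) = 3.47 × 8.314 × ln(143/20.5) = 56 J/K.
The insulated surroundings exchange no heat, so ΔS_surr = 0 and ΔS_universe = ΔS_gas.

ΔS_universe = 56 J/K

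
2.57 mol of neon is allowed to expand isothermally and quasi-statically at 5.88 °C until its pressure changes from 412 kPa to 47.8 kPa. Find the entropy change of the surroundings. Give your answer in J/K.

For an isothermal ideal gas ΔS_gas = nR ln(P₁/P₂) = 2.57 × 8.314 × ln(412/47.8) = 46 J/K.
The process is reversible, so ΔS_surr = −ΔS_gas = -46 J/K and ΔS_universe = 0.

ΔS_surr = -46 J/K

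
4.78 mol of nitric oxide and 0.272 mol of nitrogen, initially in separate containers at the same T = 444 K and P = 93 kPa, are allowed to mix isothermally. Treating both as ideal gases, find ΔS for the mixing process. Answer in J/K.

ΔS_mix = 8.81 J/K

Mole fractions: x_A = 4.78/5.05 = 0.946, x_B = 0.0538.
ΔS_mix = −R(n_A ln x_A + n_B ln x_B) = −8.314 × (4.78 ln 0.946 + 0.272 ln 0.0538) = 8.81 J/K.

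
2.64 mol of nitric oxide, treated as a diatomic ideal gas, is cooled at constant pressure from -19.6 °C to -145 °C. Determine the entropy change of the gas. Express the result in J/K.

ΔS = -52.4 J/K

In kelvin: T₁ = 253.55 K, T₂ = 128.15 K. At constant pressure, ΔS = nC_p ln(T₂/T₁) with C_p = 7R/2 = 29.1 J mol⁻¹ K⁻¹.
ΔS = 2.64 × 29.1 × ln(128.15/253.55) = -52.4 J/K.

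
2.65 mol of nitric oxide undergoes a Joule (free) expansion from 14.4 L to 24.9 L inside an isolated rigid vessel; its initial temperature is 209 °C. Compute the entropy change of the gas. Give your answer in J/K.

ΔS_gas = 12.1 J/K

No heat is exchanged and no work is done, so the ideal-gas temperature stays constant.
Entropy is a state function; using a reversible isothermal path, ΔS_gas = nR ln(V₂/V₁) = 2.65 × 8.314 × ln(24.9/14.4) = 12.1 J/K.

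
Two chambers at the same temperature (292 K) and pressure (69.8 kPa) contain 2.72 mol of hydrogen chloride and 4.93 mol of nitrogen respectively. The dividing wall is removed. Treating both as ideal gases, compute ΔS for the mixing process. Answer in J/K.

Mole fractions: x_A = 2.72/7.65 = 0.356, x_B = 0.644.
ΔS_mix = −R(n_A ln x_A + n_B ln x_B) = −8.314 × (2.72 ln 0.356 + 4.93 ln 0.644) = 41.4 J/K.

ΔS_mix = 41.4 J/K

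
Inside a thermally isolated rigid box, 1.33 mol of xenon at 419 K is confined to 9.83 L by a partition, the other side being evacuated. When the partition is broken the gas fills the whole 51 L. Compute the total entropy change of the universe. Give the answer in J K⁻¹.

No heat is exchanged and no work is done, so the ideal-gas temperature stays constant.
Entropy is a state function; using a reversible isothermal path, ΔS_gas = nR ln(V₂/V₁) = 1.33 × 8.314 × ln(51/9.83) = 18.2 J/K.
The insulated surroundings exchange no heat, so ΔS_surr = 0 and ΔS_universe = ΔS_gas.

ΔS_universe = 18.2 J/K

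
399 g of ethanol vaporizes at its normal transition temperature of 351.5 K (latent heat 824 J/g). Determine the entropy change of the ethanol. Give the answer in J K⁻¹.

ΔS = 935 J/K

Heat absorbed by the substance: Q = mL = 399 × 824 = 328776 J.
At constant T, ΔS = Q_rev/T = 328776 / 351.5 = 935 J/K.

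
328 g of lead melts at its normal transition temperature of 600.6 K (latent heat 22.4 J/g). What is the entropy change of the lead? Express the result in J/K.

ΔS = 12.2 J/K

Heat absorbed by the substance: Q = mL = 328 × 22.4 = 7347.2 J.
At constant T, ΔS = Q_rev/T = 7347.2 / 600.6 = 12.2 J/K.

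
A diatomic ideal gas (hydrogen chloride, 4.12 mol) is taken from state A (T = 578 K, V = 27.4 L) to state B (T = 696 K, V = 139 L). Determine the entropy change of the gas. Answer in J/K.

Entropy is a state function: ΔS = nC_V ln(T₂/T₁) + nR ln(V₂/V₁), with C_V = 5R/2 = 20.79 J mol⁻¹ K⁻¹ for a diatomic ideal gas.
ΔS = 4.12 × [20.79 × ln(696/578) + 8.314 × ln(139/27.4)] = 71.5 J/K.

ΔS = 71.5 J/K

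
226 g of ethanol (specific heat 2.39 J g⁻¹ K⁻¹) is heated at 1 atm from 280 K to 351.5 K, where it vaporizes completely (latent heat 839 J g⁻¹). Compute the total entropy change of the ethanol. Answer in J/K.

ΔS = 662 J/K

Warming step: ΔS₁ = m c ln(T_tr/T_i) = 226 × 2.39 × ln(351.5/280) = 122.8 J/K.
Phase change: ΔS₂ = +mL/T_tr = 226 × 839 / 351.5 = 539.4 J/K.
ΔS_total = (122.8) + (539.4) = 662 J/K.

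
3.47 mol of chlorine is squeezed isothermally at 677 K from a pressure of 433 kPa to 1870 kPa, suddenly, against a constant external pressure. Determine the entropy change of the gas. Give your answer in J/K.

ΔS_gas = -42.2 J/K

Entropy is a state function, so ΔS_gas depends only on the end states.
For an isothermal ideal gas ΔS_gas = nR ln(P₁/P₂) = 3.47 × 8.314 × ln(433/1870) = -42.2 J/K.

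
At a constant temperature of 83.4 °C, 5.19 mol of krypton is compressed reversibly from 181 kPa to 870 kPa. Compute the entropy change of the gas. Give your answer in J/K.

For an isothermal ideal gas ΔS_gas = nR ln(P₁/P₂) = 5.19 × 8.314 × ln(181/870) = -67.7 J/K.

ΔS_gas = -67.7 J/K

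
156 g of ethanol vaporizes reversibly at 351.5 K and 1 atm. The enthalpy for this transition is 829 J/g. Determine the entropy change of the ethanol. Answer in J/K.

Heat absorbed by the substance: Q = mL = 156 × 829 = 129324 J.
At constant T, ΔS = Q_rev/T = 129324 / 351.5 = 368 J/K.

ΔS = 368 J/K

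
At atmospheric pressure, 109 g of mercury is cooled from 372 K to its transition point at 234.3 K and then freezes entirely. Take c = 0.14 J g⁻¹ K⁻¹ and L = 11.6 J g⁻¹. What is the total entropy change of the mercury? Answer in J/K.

ΔS = -12.5 J/K

Cooling step: ΔS₁ = m c ln(T_tr/T_i) = 109 × 0.14 × ln(234.3/372) = -7.055 J/K.
Phase change: ΔS₂ = −mL/T_tr = −109 × 11.6 / 234.3 = -5.397 J/K.
ΔS_total = (-7.055) + (-5.397) = -12.5 J/K.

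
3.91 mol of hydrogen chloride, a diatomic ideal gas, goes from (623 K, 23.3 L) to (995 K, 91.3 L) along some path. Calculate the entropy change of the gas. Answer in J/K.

Entropy is a state function: ΔS = nC_V ln(T₂/T₁) + nR ln(V₂/V₁), with C_V = 5R/2 = 20.79 J mol⁻¹ K⁻¹ for a diatomic ideal gas.
ΔS = 3.91 × [20.79 × ln(995/623) + 8.314 × ln(91.3/23.3)] = 82.4 J/K.

ΔS = 82.4 J/K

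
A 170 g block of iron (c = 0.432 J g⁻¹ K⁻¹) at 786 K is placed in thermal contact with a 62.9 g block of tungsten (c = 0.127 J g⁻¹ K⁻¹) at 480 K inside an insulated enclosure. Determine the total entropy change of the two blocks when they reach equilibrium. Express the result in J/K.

ΔS_total = 0.769 J/K

Energy balance: T_f = (m₁c₁T₁ + m₂c₂T₂)/(m₁c₁ + m₂c₂) = 755.98 K.
ΔS₁ = m₁c₁ ln(T_f/T₁) = 73.44 × ln(755.98/786) = -2.86 J/K.
ΔS₂ = m₂c₂ ln(T_f/T₂) = 7.9883 × ln(755.98/480) = 3.629 J/K.
ΔS_total = -2.86 + 3.629 = 0.769 J/K.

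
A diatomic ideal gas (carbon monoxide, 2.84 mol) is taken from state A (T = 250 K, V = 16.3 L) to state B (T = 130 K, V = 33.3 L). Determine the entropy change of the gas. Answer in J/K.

ΔS = -21.7 J/K

Entropy is a state function: ΔS = nC_V ln(T₂/T₁) + nR ln(V₂/V₁), with C_V = 5R/2 = 20.79 J mol⁻¹ K⁻¹ for a diatomic ideal gas.
ΔS = 2.84 × [20.79 × ln(130/250) + 8.314 × ln(33.3/16.3)] = -21.7 J/K.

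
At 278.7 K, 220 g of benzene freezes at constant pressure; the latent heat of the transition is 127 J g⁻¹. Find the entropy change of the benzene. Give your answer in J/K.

ΔS = -100 J/K

Heat released by the substance: Q = −mL = −220 × 127 = −27940 J.
At constant T, ΔS = Q_rev/T = −27940 / 278.7 = -100 J/K.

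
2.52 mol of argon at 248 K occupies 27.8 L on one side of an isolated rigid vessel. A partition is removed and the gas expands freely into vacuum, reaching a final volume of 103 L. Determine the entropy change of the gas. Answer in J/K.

ΔS_gas = 27.4 J/K

For an ideal gas in free expansion Q = 0 and W = 0, so T is unchanged.
Entropy is a state function; using a reversible isothermal path, ΔS_gas = nR ln(V₂/V₁) = 2.52 × 8.314 × ln(103/27.8) = 27.4 J/K.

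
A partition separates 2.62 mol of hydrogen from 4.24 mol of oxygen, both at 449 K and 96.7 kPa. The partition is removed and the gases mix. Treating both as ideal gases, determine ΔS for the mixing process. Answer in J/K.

Mole fractions: x_A = 2.62/6.86 = 0.382, x_B = 0.618.
ΔS_mix = −R(n_A ln x_A + n_B ln x_B) = −8.314 × (2.62 ln 0.382 + 4.24 ln 0.618) = 37.9 J/K.

ΔS_mix = 37.9 J/K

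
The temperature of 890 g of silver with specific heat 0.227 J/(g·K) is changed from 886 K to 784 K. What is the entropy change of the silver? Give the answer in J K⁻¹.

ΔS = ∫dQ_rev/T = m c ln(T₂/T₁) = 890 × 0.227 × ln(784/886) = -24.7 J/K.

ΔS = -24.7 J/K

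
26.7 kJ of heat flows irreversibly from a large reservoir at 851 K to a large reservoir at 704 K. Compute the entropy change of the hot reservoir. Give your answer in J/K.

The hot reservoir loses heat Q, so ΔS_hot = −Q/T_H = −26700/851 = -31.4 J/K.

ΔS_hot = -31.4 J/K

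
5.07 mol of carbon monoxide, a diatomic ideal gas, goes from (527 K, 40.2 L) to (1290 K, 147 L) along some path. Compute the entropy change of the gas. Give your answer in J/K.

Entropy is a state function: ΔS = nC_V ln(T₂/T₁) + nR ln(V₂/V₁), with C_V = 5R/2 = 20.79 J mol⁻¹ K⁻¹ for a diatomic ideal gas.
ΔS = 5.07 × [20.79 × ln(1290/527) + 8.314 × ln(147/40.2)] = 149 J/K.

ΔS = 149 J/K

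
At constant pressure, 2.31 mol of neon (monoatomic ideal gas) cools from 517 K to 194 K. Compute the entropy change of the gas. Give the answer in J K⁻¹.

At constant pressure, ΔS = nC_p ln(T₂/T₁) with C_p = 5R/2 = 20.79 J mol⁻¹ K⁻¹.
ΔS = 2.31 × 20.79 × ln(194/517) = -47.1 J/K.

ΔS = -47.1 J/K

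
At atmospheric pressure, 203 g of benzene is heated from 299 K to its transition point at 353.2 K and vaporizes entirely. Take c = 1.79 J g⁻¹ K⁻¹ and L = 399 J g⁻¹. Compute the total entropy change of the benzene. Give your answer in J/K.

Warming step: ΔS₁ = m c ln(T_tr/T_i) = 203 × 1.79 × ln(353.2/299) = 60.53 J/K.
Phase change: ΔS₂ = +mL/T_tr = 203 × 399 / 353.2 = 229.3 J/K.
ΔS_total = (60.53) + (229.3) = 290 J/K.

ΔS = 290 J/K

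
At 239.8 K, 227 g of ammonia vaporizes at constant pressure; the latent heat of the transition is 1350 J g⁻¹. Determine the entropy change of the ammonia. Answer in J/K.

ΔS = 1280 J/K

Heat absorbed by the substance: Q = mL = 227 × 1350 = 306450 J.
At constant T, ΔS = Q_rev/T = 306450 / 239.8 = 1280 J/K.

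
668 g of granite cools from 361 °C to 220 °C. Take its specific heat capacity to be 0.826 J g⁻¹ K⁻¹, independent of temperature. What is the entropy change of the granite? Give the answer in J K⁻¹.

In kelvin: T₁ = 634.15 K, T₂ = 493.15 K. ΔS = ∫dQ_rev/T = m c ln(T₂/T₁) = 668 × 0.826 × ln(493.15/634.15) = -139 J/K.

ΔS = -139 J/K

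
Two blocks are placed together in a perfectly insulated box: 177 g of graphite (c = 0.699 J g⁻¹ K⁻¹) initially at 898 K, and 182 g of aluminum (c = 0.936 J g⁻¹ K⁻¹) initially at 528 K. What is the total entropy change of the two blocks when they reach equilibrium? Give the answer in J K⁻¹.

ΔS_total = 10.3 J/K

Energy balance: T_f = (m₁c₁T₁ + m₂c₂T₂)/(m₁c₁ + m₂c₂) = 683.67 K.
ΔS₁ = m₁c₁ ln(T_f/T₁) = 123.723 × ln(683.67/898) = -33.74 J/K.
ΔS₂ = m₂c₂ ln(T_f/T₂) = 170.352 × ln(683.67/528) = 44.01 J/K.
ΔS_total = -33.74 + 44.01 = 10.3 J/K.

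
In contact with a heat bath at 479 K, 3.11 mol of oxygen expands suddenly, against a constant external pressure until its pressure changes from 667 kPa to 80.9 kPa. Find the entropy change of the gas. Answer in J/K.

ΔS_gas = 54.5 J/K

Entropy is a state function, so ΔS_gas depends only on the end states.
For an isothermal ideal gas ΔS_gas = nR ln(P₁/P₂) = 3.11 × 8.314 × ln(667/80.9) = 54.5 J/K.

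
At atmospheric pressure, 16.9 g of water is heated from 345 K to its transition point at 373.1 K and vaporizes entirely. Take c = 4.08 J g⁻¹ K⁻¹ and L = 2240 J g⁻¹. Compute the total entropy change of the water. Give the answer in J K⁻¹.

ΔS = 107 J/K

Warming step: ΔS₁ = m c ln(T_tr/T_i) = 16.9 × 4.08 × ln(373.1/345) = 5.399 J/K.
Phase change: ΔS₂ = +mL/T_tr = 16.9 × 2240 / 373.1 = 101.5 J/K.
ΔS_total = (5.399) + (101.5) = 107 J/K.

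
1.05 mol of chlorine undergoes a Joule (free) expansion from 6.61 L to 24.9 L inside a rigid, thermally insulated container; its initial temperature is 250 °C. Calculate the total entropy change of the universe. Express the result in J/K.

For an ideal gas in free expansion Q = 0 and W = 0, so T is unchanged.
Entropy is a state function; using a reversible isothermal path, ΔS_gas = nR ln(V₂/V₁) = 1.05 × 8.314 × ln(24.9/6.61) = 11.6 J/K.
The insulated surroundings exchange no heat, so ΔS_surr = 0 and ΔS_universe = ΔS_gas.

ΔS_universe = 11.6 J/K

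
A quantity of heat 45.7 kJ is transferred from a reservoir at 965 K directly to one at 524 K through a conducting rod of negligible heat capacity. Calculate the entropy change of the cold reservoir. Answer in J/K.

The cold reservoir gains heat Q, so ΔS_cold = +Q/T_C = 45700/524 = 87.2 J/K.

ΔS_cold = 87.2 J/K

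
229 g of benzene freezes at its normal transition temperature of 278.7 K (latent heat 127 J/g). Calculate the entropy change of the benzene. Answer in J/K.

Heat released by the substance: Q = −mL = −229 × 127 = −29083 J.
At constant T, ΔS = Q_rev/T = −29083 / 278.7 = -104 J/K.

ΔS = -104 J/K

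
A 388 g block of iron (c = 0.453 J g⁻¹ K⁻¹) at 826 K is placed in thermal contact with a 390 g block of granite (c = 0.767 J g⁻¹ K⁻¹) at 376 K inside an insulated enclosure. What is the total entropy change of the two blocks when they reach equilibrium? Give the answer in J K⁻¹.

Energy balance: T_f = (m₁c₁T₁ + m₂c₂T₂)/(m₁c₁ + m₂c₂) = 542.55 K.
ΔS₁ = m₁c₁ ln(T_f/T₁) = 175.764 × ln(542.55/826) = -73.88 J/K.
ΔS₂ = m₂c₂ ln(T_f/T₂) = 299.13 × ln(542.55/376) = 109.7 J/K.
ΔS_total = -73.88 + 109.7 = 35.8 J/K.

ΔS_total = 35.8 J/K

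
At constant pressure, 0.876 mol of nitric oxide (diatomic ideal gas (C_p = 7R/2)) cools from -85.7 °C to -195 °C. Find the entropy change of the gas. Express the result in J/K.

In kelvin: T₁ = 187.45 K, T₂ = 78.15 K. At constant pressure, ΔS = nC_p ln(T₂/T₁) with C_p = 7R/2 = 29.1 J mol⁻¹ K⁻¹.
ΔS = 0.876 × 29.1 × ln(78.15/187.45) = -22.3 J/K.

ΔS = -22.3 J/K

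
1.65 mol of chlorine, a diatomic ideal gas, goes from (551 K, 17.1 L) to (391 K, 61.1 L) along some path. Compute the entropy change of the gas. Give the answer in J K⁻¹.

Entropy is a state function: ΔS = nC_V ln(T₂/T₁) + nR ln(V₂/V₁), with C_V = 5R/2 = 20.79 J mol⁻¹ K⁻¹ for a diatomic ideal gas.
ΔS = 1.65 × [20.79 × ln(391/551) + 8.314 × ln(61.1/17.1)] = 5.7 J/K.

ΔS = 5.7 J/K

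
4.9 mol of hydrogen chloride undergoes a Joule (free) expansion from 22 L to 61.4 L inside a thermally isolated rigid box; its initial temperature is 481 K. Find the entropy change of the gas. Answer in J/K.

For an ideal gas in free expansion Q = 0 and W = 0, so T is unchanged.
Entropy is a state function; using a reversible isothermal path, ΔS_gas = nR ln(V₂/V₁) = 4.9 × 8.314 × ln(61.4/22) = 41.8 J/K.

ΔS_gas = 41.8 J/K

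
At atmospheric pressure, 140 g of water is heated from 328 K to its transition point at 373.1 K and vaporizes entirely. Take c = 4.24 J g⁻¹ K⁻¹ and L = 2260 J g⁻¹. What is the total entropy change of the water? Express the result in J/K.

ΔS = 925 J/K

Warming step: ΔS₁ = m c ln(T_tr/T_i) = 140 × 4.24 × ln(373.1/328) = 76.475 J/K.
Phase change: ΔS₂ = +mL/T_tr = 140 × 2260 / 373.1 = 848.03 J/K.
ΔS_total = (76.475) + (848.03) = 925 J/K.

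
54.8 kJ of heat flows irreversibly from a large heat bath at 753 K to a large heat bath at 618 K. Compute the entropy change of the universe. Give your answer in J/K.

ΔS_total = 15.9 J/K

ΔS_hot = −Q/T_H = −54800/753 = -72.78 J/K and ΔS_cold = +Q/T_C = 54800/618 = 88.67 J/K.
ΔS_total = -72.78 + 88.67 = 15.9 J/K, positive as the second law requires.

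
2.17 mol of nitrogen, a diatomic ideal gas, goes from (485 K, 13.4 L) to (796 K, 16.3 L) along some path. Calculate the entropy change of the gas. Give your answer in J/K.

ΔS = 25.9 J/K

Entropy is a state function: ΔS = nC_V ln(T₂/T₁) + nR ln(V₂/V₁), with C_V = 5R/2 = 20.79 J mol⁻¹ K⁻¹ for a diatomic ideal gas.
ΔS = 2.17 × [20.79 × ln(796/485) + 8.314 × ln(16.3/13.4)] = 25.9 J/K.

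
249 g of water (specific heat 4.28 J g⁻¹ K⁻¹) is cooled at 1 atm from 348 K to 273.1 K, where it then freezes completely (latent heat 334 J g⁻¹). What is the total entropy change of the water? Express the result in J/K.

Cooling step: ΔS₁ = m c ln(T_tr/T_i) = 249 × 4.28 × ln(273.1/348) = -258.3 J/K.
Phase change: ΔS₂ = −mL/T_tr = −249 × 334 / 273.1 = -304.5 J/K.
ΔS_total = (-258.3) + (-304.5) = -563 J/K.

ΔS = -563 J/K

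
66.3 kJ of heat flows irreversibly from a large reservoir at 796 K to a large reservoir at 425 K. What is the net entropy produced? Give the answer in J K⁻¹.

ΔS_hot = −Q/T_H = −66300/796 = -83.29 J/K and ΔS_cold = +Q/T_C = 66300/425 = 156 J/K.
ΔS_total = -83.29 + 156 = 72.7 J/K, positive as the second law requires.

ΔS_total = 72.7 J/K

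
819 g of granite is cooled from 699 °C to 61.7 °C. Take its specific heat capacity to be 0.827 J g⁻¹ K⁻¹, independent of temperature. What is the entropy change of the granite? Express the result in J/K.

ΔS = -722 J/K

In kelvin: T₁ = 972.15 K, T₂ = 334.85 K. ΔS = ∫dQ_rev/T = m c ln(T₂/T₁) = 819 × 0.827 × ln(334.85/972.15) = -722 J/K.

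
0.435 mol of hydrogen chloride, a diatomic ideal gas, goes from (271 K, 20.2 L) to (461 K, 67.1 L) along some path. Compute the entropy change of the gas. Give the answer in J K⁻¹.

ΔS = 9.15 J/K

Entropy is a state function: ΔS = nC_V ln(T₂/T₁) + nR ln(V₂/V₁), with C_V = 5R/2 = 20.79 J mol⁻¹ K⁻¹ for a diatomic ideal gas.
ΔS = 0.435 × [20.79 × ln(461/271) + 8.314 × ln(67.1/20.2)] = 9.15 J/K.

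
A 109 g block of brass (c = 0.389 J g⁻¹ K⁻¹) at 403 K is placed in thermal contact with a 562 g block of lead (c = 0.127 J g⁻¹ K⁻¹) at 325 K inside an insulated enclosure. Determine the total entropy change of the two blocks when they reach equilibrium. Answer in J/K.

ΔS_total = 0.626 J/K

Energy balance: T_f = (m₁c₁T₁ + m₂c₂T₂)/(m₁c₁ + m₂c₂) = 354.07 K.
ΔS₁ = m₁c₁ ln(T_f/T₁) = 42.401 × ln(354.07/403) = -5.4886 J/K.
ΔS₂ = m₂c₂ ln(T_f/T₂) = 71.374 × ln(354.07/325) = 6.1143 J/K.
ΔS_total = -5.4886 + 6.1143 = 0.626 J/K.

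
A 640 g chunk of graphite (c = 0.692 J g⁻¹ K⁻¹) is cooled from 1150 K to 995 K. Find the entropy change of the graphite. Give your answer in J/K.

ΔS = -64.1 J/K

ΔS = ∫dQ_rev/T = m c ln(T₂/T₁) = 640 × 0.692 × ln(995/1150) = -64.1 J/K.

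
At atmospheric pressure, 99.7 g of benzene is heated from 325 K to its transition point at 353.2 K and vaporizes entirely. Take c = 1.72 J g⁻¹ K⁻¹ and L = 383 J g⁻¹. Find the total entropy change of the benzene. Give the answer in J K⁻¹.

ΔS = 122 J/K

Warming step: ΔS₁ = m c ln(T_tr/T_i) = 99.7 × 1.72 × ln(353.2/325) = 14.27 J/K.
Phase change: ΔS₂ = +mL/T_tr = 99.7 × 383 / 353.2 = 108.1 J/K.
ΔS_total = (14.27) + (108.1) = 122 J/K.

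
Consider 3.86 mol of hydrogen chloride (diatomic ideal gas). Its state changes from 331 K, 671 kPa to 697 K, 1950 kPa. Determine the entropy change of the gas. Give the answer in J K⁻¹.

ΔS = 49.4 J/K

ΔS = nC_p ln(T₂/T₁) − nR ln(P₂/P₁), with C_p = 7R/2 = 29.1 J mol⁻¹ K⁻¹ for a diatomic ideal gas.
ΔS = 3.86 × [29.1 × ln(697/331) − 8.314 × ln(1950/671)] = 49.4 J/K.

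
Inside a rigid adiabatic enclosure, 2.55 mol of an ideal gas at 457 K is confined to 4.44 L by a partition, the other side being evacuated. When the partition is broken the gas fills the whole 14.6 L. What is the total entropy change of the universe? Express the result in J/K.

No heat is exchanged and no work is done, so the ideal-gas temperature stays constant.
Entropy is a state function; using a reversible isothermal path, ΔS_gas = nR ln(V₂/V₁) = 2.55 × 8.314 × ln(14.6/4.44) = 25.2 J/K.
The insulated surroundings exchange no heat, so ΔS_surr = 0 and ΔS_universe = ΔS_gas.

ΔS_universe = 25.2 J/K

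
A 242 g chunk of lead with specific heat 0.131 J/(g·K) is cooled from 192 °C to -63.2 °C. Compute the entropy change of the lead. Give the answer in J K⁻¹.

ΔS = -25.2 J/K

In kelvin: T₁ = 465.15 K, T₂ = 209.95 K. ΔS = ∫dQ_rev/T = m c ln(T₂/T₁) = 242 × 0.131 × ln(209.95/465.15) = -25.2 J/K.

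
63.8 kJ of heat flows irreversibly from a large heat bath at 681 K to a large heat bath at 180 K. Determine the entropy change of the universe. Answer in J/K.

ΔS_total = 261 J/K

ΔS_hot = −Q/T_H = −63800/681 = -93.69 J/K and ΔS_cold = +Q/T_C = 63800/180 = 354.4 J/K.
ΔS_total = -93.69 + 354.4 = 261 J/K, positive as the second law requires.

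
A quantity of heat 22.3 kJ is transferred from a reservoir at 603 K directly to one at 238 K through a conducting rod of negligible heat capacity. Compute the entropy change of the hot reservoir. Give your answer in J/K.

The hot reservoir loses heat Q, so ΔS_hot = −Q/T_H = −22300/603 = -37 J/K.

ΔS_hot = -37 J/K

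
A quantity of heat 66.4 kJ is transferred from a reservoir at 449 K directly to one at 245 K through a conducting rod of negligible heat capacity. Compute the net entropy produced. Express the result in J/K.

ΔS_total = 123 J/K

ΔS_hot = −Q/T_H = −66400/449 = -147.9 J/K and ΔS_cold = +Q/T_C = 66400/245 = 271 J/K.
ΔS_total = -147.9 + 271 = 123 J/K, positive as the second law requires.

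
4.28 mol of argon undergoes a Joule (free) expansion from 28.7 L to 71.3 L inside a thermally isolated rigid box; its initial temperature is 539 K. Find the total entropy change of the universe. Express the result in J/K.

ΔS_universe = 32.4 J/K

For an ideal gas in free expansion Q = 0 and W = 0, so T is unchanged.
Entropy is a state function; using a reversible isothermal path, ΔS_gas = nR ln(V₂/V₁) = 4.28 × 8.314 × ln(71.3/28.7) = 32.4 J/K.
The insulated surroundings exchange no heat, so ΔS_surr = 0 and ΔS_universe = ΔS_gas.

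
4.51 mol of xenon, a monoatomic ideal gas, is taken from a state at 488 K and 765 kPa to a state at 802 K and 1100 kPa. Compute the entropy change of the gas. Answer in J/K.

ΔS = 33 J/K

ΔS = nC_p ln(T₂/T₁) − nR ln(P₂/P₁), with C_p = 5R/2 = 20.79 J mol⁻¹ K⁻¹ for a monoatomic ideal gas.
ΔS = 4.51 × [20.79 × ln(802/488) − 8.314 × ln(1100/765)] = 33 J/K.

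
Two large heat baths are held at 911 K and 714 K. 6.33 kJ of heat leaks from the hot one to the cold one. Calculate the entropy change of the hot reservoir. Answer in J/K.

The hot reservoir loses heat Q, so ΔS_hot = −Q/T_H = −6330/911 = -6.95 J/K.

ΔS_hot = -6.95 J/K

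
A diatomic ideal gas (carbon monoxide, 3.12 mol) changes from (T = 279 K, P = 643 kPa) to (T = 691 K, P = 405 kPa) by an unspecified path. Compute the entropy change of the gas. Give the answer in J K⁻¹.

ΔS = nC_p ln(T₂/T₁) − nR ln(P₂/P₁), with C_p = 7R/2 = 29.1 J mol⁻¹ K⁻¹ for a diatomic ideal gas.
ΔS = 3.12 × [29.1 × ln(691/279) − 8.314 × ln(405/643)] = 94.3 J/K.

ΔS = 94.3 J/K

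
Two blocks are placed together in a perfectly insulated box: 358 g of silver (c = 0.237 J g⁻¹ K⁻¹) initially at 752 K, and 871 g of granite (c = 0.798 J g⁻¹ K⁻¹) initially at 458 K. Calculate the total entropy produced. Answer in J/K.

ΔS_total = 10.6 J/K

Energy balance: T_f = (m₁c₁T₁ + m₂c₂T₂)/(m₁c₁ + m₂c₂) = 489.98 K.
ΔS₁ = m₁c₁ ln(T_f/T₁) = 84.846 × ln(489.98/752) = -36.34 J/K.
ΔS₂ = m₂c₂ ln(T_f/T₂) = 695.058 × ln(489.98/458) = 46.92 J/K.
ΔS_total = -36.34 + 46.92 = 10.6 J/K.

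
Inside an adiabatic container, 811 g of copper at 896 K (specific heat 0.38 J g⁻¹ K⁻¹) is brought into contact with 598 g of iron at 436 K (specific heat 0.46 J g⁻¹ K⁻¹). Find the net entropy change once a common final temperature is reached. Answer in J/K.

Energy balance: T_f = (m₁c₁T₁ + m₂c₂T₂)/(m₁c₁ + m₂c₂) = 679.05 K.
ΔS₁ = m₁c₁ ln(T_f/T₁) = 308.18 × ln(679.05/896) = -85.44 J/K.
ΔS₂ = m₂c₂ ln(T_f/T₂) = 275.08 × ln(679.05/436) = 121.88 J/K.
ΔS_total = -85.44 + 121.88 = 36.4 J/K.

ΔS_total = 36.4 J/K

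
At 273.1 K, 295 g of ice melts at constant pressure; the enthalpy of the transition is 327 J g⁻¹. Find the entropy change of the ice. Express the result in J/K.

Heat absorbed by the substance: Q = mL = 295 × 327 = 96465 J.
At constant T, ΔS = Q_rev/T = 96465 / 273.1 = 353 J/K.

ΔS = 353 J/K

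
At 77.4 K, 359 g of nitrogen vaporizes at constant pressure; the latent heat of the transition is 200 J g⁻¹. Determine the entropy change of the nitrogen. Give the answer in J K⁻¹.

ΔS = 928 J/K

Heat absorbed by the substance: Q = mL = 359 × 200 = 71800 J.
At constant T, ΔS = Q_rev/T = 71800 / 77.4 = 928 J/K.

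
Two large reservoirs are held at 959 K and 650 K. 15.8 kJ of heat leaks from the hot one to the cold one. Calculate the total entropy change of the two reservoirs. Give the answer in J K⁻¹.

ΔS_total = 7.83 J/K

ΔS_hot = −Q/T_H = −15800/959 = -16.48 J/K and ΔS_cold = +Q/T_C = 15800/650 = 24.31 J/K.
ΔS_total = -16.48 + 24.31 = 7.83 J/K, positive as the second law requires.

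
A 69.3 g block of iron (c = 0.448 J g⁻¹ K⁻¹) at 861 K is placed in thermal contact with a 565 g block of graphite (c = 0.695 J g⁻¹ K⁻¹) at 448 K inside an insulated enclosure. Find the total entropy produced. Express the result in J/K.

ΔS_total = 7.41 J/K

Energy balance: T_f = (m₁c₁T₁ + m₂c₂T₂)/(m₁c₁ + m₂c₂) = 478.26 K.
ΔS₁ = m₁c₁ ln(T_f/T₁) = 31.0464 × ln(478.26/861) = -18.253 J/K.
ΔS₂ = m₂c₂ ln(T_f/T₂) = 392.675 × ln(478.26/448) = 25.666 J/K.
ΔS_total = -18.253 + 25.666 = 7.41 J/K.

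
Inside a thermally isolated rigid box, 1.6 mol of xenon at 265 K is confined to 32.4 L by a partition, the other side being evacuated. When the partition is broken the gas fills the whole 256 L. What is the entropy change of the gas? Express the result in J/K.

ΔS_gas = 27.5 J/K

No heat is exchanged and no work is done, so the ideal-gas temperature stays constant.
Entropy is a state function; using a reversible isothermal path, ΔS_gas = nR ln(V₂/V₁) = 1.6 × 8.314 × ln(256/32.4) = 27.5 J/K.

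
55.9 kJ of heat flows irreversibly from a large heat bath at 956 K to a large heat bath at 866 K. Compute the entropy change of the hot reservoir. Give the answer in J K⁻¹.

ΔS_hot = -58.5 J/K

The hot reservoir loses heat Q, so ΔS_hot = −Q/T_H = −55900/956 = -58.5 J/K.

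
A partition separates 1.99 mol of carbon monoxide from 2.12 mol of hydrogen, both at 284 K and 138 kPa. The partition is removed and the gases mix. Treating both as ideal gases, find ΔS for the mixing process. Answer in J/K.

ΔS_mix = 23.7 J/K

Mole fractions: x_A = 1.99/4.11 = 0.484, x_B = 0.516.
ΔS_mix = −R(n_A ln x_A + n_B ln x_B) = −8.314 × (1.99 ln 0.484 + 2.12 ln 0.516) = 23.7 J/K.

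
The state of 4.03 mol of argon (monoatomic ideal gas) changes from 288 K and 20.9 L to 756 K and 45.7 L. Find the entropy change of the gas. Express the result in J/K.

Entropy is a state function: ΔS = nC_V ln(T₂/T₁) + nR ln(V₂/V₁), with C_V = 3R/2 = 12.47 J mol⁻¹ K⁻¹ for a monoatomic ideal gas.
ΔS = 4.03 × [12.47 × ln(756/288) + 8.314 × ln(45.7/20.9)] = 74.7 J/K.

ΔS = 74.7 J/K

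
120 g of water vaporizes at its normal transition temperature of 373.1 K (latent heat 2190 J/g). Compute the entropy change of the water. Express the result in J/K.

ΔS = 704 J/K

Heat absorbed by the substance: Q = mL = 120 × 2190 = 262800 J.
At constant T, ΔS = Q_rev/T = 262800 / 373.1 = 704 J/K.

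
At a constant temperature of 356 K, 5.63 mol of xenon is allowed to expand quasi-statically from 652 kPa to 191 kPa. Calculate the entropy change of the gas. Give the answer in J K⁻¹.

For an isothermal ideal gas ΔS_gas = nR ln(P₁/P₂) = 5.63 × 8.314 × ln(652/191) = 57.5 J/K.

ΔS_gas = 57.5 J/K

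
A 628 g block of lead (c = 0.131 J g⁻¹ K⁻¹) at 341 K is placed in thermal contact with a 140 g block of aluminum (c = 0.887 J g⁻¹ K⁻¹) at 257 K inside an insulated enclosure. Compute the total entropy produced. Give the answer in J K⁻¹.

Energy balance: T_f = (m₁c₁T₁ + m₂c₂T₂)/(m₁c₁ + m₂c₂) = 290.47 K.
ΔS₁ = m₁c₁ ln(T_f/T₁) = 82.268 × ln(290.47/341) = -13.19 J/K.
ΔS₂ = m₂c₂ ln(T_f/T₂) = 124.18 × ln(290.47/257) = 15.2 J/K.
ΔS_total = -13.19 + 15.2 = 2.01 J/K.

ΔS_total = 2.01 J/K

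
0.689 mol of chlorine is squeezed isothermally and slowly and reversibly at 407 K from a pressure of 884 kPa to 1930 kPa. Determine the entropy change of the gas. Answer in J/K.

For an isothermal ideal gas ΔS_gas = nR ln(P₁/P₂) = 0.689 × 8.314 × ln(884/1930) = -4.47 J/K.

ΔS_gas = -4.47 J/K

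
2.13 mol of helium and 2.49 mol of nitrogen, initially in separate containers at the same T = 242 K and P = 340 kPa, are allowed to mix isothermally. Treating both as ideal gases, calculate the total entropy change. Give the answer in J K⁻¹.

Mole fractions: x_A = 2.13/4.62 = 0.461, x_B = 0.539.
ΔS_mix = −R(n_A ln x_A + n_B ln x_B) = −8.314 × (2.13 ln 0.461 + 2.49 ln 0.539) = 26.5 J/K.

ΔS_mix = 26.5 J/K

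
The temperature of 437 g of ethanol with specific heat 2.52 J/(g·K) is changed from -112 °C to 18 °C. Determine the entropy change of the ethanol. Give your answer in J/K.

ΔS = 651 J/K

In kelvin: T₁ = 161.15 K, T₂ = 291.15 K. ΔS = ∫dQ_rev/T = m c ln(T₂/T₁) = 437 × 2.52 × ln(291.15/161.15) = 651 J/K.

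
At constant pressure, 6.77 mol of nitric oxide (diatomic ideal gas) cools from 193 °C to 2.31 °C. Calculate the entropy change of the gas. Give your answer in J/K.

ΔS = -104 J/K

In kelvin: T₁ = 466.15 K, T₂ = 275.46 K. At constant pressure, ΔS = nC_p ln(T₂/T₁) with C_p = 7R/2 = 29.1 J mol⁻¹ K⁻¹.
ΔS = 6.77 × 29.1 × ln(275.46/466.15) = -104 J/K.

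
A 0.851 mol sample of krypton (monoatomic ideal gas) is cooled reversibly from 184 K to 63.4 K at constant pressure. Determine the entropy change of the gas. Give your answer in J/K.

ΔS = -18.8 J/K

At constant pressure, ΔS = nC_p ln(T₂/T₁) with C_p = 5R/2 = 20.79 J mol⁻¹ K⁻¹.
ΔS = 0.851 × 20.79 × ln(63.4/184) = -18.8 J/K.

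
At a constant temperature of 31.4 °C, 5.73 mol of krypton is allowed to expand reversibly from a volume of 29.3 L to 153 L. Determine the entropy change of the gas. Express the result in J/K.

For an isothermal ideal gas ΔS_gas = nR ln(V₂/V₁) = 5.73 × 8.314 × ln(153/29.3) = 78.7 J/K.

ΔS_gas = 78.7 J/K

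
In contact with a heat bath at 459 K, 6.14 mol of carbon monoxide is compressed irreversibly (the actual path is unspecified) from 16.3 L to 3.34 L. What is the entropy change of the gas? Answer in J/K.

Entropy is a state function, so ΔS_gas depends only on the end states.
For an isothermal ideal gas ΔS_gas = nR ln(V₂/V₁) = 6.14 × 8.314 × ln(3.34/16.3) = -80.9 J/K.

ΔS_gas = -80.9 J/K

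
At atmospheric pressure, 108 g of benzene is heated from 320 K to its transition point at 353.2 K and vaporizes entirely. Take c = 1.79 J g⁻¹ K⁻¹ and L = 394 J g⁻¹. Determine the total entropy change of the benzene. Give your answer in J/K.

Warming step: ΔS₁ = m c ln(T_tr/T_i) = 108 × 1.79 × ln(353.2/320) = 19.08 J/K.
Phase change: ΔS₂ = +mL/T_tr = 108 × 394 / 353.2 = 120.5 J/K.
ΔS_total = (19.08) + (120.5) = 140 J/K.

ΔS = 140 J/K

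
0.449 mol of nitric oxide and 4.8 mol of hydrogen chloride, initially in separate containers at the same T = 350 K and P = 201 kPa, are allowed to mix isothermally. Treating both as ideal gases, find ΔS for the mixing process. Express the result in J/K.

Mole fractions: x_A = 0.449/5.25 = 0.0855, x_B = 0.914.
ΔS_mix = −R(n_A ln x_A + n_B ln x_B) = −8.314 × (0.449 ln 0.0855 + 4.8 ln 0.914) = 12.7 J/K.

ΔS_mix = 12.7 J/K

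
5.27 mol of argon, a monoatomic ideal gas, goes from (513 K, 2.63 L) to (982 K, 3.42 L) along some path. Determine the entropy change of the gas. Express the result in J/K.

Entropy is a state function: ΔS = nC_V ln(T₂/T₁) + nR ln(V₂/V₁), with C_V = 3R/2 = 12.47 J mol⁻¹ K⁻¹ for a monoatomic ideal gas.
ΔS = 5.27 × [12.47 × ln(982/513) + 8.314 × ln(3.42/2.63)] = 54.2 J/K.

ΔS = 54.2 J/K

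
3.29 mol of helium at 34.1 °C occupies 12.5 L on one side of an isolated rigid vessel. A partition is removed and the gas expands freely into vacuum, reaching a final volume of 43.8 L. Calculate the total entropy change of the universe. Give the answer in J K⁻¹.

ΔS_universe = 34.3 J/K

For an ideal gas in free expansion Q = 0 and W = 0, so T is unchanged.
Entropy is a state function; using a reversible isothermal path, ΔS_gas = nR ln(V₂/V₁) = 3.29 × 8.314 × ln(43.8/12.5) = 34.3 J/K.
The insulated surroundings exchange no heat, so ΔS_surr = 0 and ΔS_universe = ΔS_gas.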